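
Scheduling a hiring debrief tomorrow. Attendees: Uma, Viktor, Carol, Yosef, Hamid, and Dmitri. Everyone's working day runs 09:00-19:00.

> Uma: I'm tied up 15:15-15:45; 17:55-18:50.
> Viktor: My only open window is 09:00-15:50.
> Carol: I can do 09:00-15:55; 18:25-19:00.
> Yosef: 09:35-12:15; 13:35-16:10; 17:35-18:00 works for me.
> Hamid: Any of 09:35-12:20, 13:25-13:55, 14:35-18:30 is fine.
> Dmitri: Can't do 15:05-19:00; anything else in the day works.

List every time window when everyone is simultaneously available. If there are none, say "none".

Uma free: 09:00-15:15, 15:45-17:55, 18:50-19:00 (invert busy blocks within the working day).
Viktor free: 09:00-15:50.
Carol free: 09:00-15:55, 18:25-19:00.
Yosef free: 09:35-12:15, 13:35-16:10, 17:35-18:00.
Hamid free: 09:35-12:20, 13:25-13:55, 14:35-18:30.
Dmitri free: 09:00-15:05 (invert busy blocks within the working day).
Uma ∩ Viktor: 09:00-15:15, 15:45-15:50.
Uma ∩ Viktor ∩ Carol: 09:00-15:15, 15:45-15:50.
Uma ∩ Viktor ∩ Carol ∩ Yosef: 09:35-12:15, 13:35-15:15, 15:45-15:50.
Uma ∩ Viktor ∩ Carol ∩ Yosef ∩ Hamid: 09:35-12:15, 13:35-13:55, 14:35-15:15, 15:45-15:50.
Uma ∩ Viktor ∩ Carol ∩ Yosef ∩ Hamid ∩ Dmitri: 09:35-12:15, 13:35-13:55, 14:35-15:05.

09:35-12:15, 13:35-13:55, 14:35-15:05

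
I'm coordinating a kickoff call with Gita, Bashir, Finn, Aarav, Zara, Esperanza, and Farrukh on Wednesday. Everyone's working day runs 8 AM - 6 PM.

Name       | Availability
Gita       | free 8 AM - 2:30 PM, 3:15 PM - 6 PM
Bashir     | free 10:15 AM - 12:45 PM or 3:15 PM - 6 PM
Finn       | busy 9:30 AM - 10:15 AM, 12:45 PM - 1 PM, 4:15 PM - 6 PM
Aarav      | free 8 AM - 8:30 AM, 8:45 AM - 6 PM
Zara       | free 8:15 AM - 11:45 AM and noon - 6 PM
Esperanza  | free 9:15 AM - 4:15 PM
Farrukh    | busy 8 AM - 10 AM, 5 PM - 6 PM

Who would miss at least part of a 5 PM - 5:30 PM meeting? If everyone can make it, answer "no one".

Gita free: 08:00-14:30, 15:15-18:00.
Bashir free: 10:15-12:45, 15:15-18:00.
Finn free: 08:00-09:30, 10:15-12:45, 13:00-16:15 (invert busy blocks within the working day).
Aarav free: 08:00-08:30, 08:45-18:00.
Zara free: 08:15-11:45, 12:00-18:00.
Esperanza free: 09:15-16:15.
Farrukh free: 10:00-17:00 (invert busy blocks within the working day).
Gita: free for 17:00-17:30. Bashir: free for 17:00-17:30. Finn: not fully free for 17:00-17:30. Aarav: free for 17:00-17:30. Zara: free for 17:00-17:30. Esperanza: not fully free for 17:00-17:30. Farrukh: not fully free for 17:00-17:30.

Esperanza, Farrukh, Finn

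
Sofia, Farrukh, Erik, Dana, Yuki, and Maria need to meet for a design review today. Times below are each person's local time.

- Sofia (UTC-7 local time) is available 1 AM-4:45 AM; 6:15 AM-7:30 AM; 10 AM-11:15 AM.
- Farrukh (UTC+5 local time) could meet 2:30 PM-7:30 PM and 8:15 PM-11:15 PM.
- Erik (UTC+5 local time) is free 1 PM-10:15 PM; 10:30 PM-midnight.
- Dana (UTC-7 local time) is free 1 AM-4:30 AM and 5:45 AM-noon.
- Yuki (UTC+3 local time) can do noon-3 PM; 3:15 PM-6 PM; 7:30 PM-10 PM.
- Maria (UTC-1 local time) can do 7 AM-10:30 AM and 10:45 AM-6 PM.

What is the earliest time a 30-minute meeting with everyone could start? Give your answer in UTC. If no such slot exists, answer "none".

Sofia in UTC: 08:00-11:45, 13:15-14:30, 17:00-18:15 (add 7h to convert from UTC-7).
Farrukh in UTC: 09:30-14:30, 15:15-18:15 (subtract 5h to convert from UTC+5).
Erik in UTC: 08:00-17:15, 17:30-19:00 (subtract 5h to convert from UTC+5).
Dana in UTC: 08:00-11:30, 12:45-19:00 (add 7h to convert from UTC-7).
Yuki in UTC: 09:00-12:00, 12:15-15:00, 16:30-19:00 (subtract 3h to convert from UTC+3).
Maria in UTC: 08:00-11:30, 11:45-19:00 (add 1h to convert from UTC-1).
Sofia ∩ Farrukh: 09:30-11:45, 13:15-14:30, 17:00-18:15.
Sofia ∩ Farrukh ∩ Erik: 09:30-11:45, 13:15-14:30, 17:00-17:15, 17:30-18:15.
Sofia ∩ Farrukh ∩ Erik ∩ Dana: 09:30-11:30, 13:15-14:30, 17:00-17:15, 17:30-18:15.
Sofia ∩ Farrukh ∩ Erik ∩ Dana ∩ Yuki: 09:30-11:30, 13:15-14:30, 17:00-17:15, 17:30-18:15.
Sofia ∩ Farrukh ∩ Erik ∩ Dana ∩ Yuki ∩ Maria: 09:30-11:30, 13:15-14:30, 17:00-17:15, 17:30-18:15.
The first common window of at least 30 minutes is 09:30-11:30, so the earliest start is 09:30.

09:30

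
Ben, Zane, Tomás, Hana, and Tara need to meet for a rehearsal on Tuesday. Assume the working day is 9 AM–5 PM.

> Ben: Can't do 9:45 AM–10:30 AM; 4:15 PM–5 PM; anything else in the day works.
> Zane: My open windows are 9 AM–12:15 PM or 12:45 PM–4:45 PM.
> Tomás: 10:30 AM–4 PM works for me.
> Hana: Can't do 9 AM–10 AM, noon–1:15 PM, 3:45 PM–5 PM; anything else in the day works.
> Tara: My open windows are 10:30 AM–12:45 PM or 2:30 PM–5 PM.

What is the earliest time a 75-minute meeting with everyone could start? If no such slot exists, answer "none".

Ben free: 09:00-09:45, 10:30-16:15 (invert busy blocks within the working day).
Zane free: 09:00-12:15, 12:45-16:45.
Tomás free: 10:30-16:00.
Hana free: 10:00-12:00, 13:15-15:45 (invert busy blocks within the working day).
Tara free: 10:30-12:45, 14:30-17:00.
Ben ∩ Zane: 09:00-09:45, 10:30-12:15, 12:45-16:15.
Ben ∩ Zane ∩ Tomás: 10:30-12:15, 12:45-16:00.
Ben ∩ Zane ∩ Tomás ∩ Hana: 10:30-12:00, 13:15-15:45.
Ben ∩ Zane ∩ Tomás ∩ Hana ∩ Tara: 10:30-12:00, 14:30-15:45.
The first common window of at least 75 minutes is 10:30-12:00, so the earliest start is 10:30.

10:30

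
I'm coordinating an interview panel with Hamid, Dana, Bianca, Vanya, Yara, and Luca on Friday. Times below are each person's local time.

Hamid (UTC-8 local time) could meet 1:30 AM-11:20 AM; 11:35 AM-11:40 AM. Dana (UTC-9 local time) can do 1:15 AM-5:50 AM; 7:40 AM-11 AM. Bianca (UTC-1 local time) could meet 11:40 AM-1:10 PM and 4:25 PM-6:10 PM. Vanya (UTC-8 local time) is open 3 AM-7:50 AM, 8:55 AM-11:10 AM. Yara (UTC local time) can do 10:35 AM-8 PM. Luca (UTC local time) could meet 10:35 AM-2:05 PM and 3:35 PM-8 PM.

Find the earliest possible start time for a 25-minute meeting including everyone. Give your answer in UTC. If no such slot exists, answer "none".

Hamid in UTC: 09:30-19:20, 19:35-19:40 (add 8h to convert from UTC-8).
Dana in UTC: 10:15-14:50, 16:40-20:00 (add 9h to convert from UTC-9).
Bianca in UTC: 12:40-14:10, 17:25-19:10 (add 1h to convert from UTC-1).
Vanya in UTC: 11:00-15:50, 16:55-19:10 (add 8h to convert from UTC-8).
Yara in UTC: 10:35-20:00.
Luca in UTC: 10:35-14:05, 15:35-20:00.
Hamid ∩ Dana: 10:15-14:50, 16:40-19:20, 19:35-19:40.
Hamid ∩ Dana ∩ Bianca: 12:40-14:10, 17:25-19:10.
Hamid ∩ Dana ∩ Bianca ∩ Vanya: 12:40-14:10, 17:25-19:10.
Hamid ∩ Dana ∩ Bianca ∩ Vanya ∩ Yara: 12:40-14:10, 17:25-19:10.
Hamid ∩ Dana ∩ Bianca ∩ Vanya ∩ Yara ∩ Luca: 12:40-14:05, 17:25-19:10.
The first common window of at least 25 minutes is 12:40-14:05, so the earliest start is 12:40.

12:40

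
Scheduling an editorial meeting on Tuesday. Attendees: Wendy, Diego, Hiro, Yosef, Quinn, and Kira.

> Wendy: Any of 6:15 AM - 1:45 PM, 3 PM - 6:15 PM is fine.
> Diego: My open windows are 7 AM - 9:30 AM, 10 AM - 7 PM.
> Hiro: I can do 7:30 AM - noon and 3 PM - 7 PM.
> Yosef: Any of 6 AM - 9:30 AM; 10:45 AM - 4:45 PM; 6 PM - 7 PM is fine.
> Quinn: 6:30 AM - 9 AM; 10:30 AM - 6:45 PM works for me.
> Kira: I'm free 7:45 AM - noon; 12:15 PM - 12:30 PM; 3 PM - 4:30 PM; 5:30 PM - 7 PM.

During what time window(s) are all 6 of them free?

Wendy ∩ Diego: 07:00-09:30, 10:00-13:45, 15:00-18:15.
Wendy ∩ Diego ∩ Hiro: 07:30-09:30, 10:00-12:00, 15:00-18:15.
Wendy ∩ Diego ∩ Hiro ∩ Yosef: 07:30-09:30, 10:45-12:00, 15:00-16:45, 18:00-18:15.
Wendy ∩ Diego ∩ Hiro ∩ Yosef ∩ Quinn: 07:30-09:00, 10:45-12:00, 15:00-16:45, 18:00-18:15.
Wendy ∩ Diego ∩ Hiro ∩ Yosef ∩ Quinn ∩ Kira: 07:45-09:00, 10:45-12:00, 15:00-16:30, 18:00-18:15.
So the common availability across everyone is 07:45-09:00, 10:45-12:00, 15:00-16:30, 18:00-18:15.

07:45-09:00, 10:45-12:00, 15:00-16:30, 18:00-18:15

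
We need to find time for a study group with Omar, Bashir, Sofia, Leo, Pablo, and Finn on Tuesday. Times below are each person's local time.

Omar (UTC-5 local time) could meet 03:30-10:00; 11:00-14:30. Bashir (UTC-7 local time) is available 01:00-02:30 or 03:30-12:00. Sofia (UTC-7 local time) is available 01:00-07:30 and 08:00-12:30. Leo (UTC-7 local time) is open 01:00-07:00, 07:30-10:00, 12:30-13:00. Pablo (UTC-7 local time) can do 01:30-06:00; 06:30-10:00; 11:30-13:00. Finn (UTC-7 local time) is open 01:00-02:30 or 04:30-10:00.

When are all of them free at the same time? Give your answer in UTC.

08:30-09:30, 11:30-13:00, 13:30-14:00, 16:00-17:00

Omar in UTC: 08:30-15:00, 16:00-19:30 (add 5h to convert from UTC-5).
Bashir in UTC: 08:00-09:30, 10:30-19:00 (add 7h to convert from UTC-7).
Sofia in UTC: 08:00-14:30, 15:00-19:30 (add 7h to convert from UTC-7).
Leo in UTC: 08:00-14:00, 14:30-17:00, 19:30-20:00 (add 7h to convert from UTC-7).
Pablo in UTC: 08:30-13:00, 13:30-17:00, 18:30-20:00 (add 7h to convert from UTC-7).
Finn in UTC: 08:00-09:30, 11:30-17:00 (add 7h to convert from UTC-7).
Omar ∩ Bashir: 08:30-09:30, 10:30-15:00, 16:00-19:00.
Omar ∩ Bashir ∩ Sofia: 08:30-09:30, 10:30-14:30, 16:00-19:00.
Omar ∩ Bashir ∩ Sofia ∩ Leo: 08:30-09:30, 10:30-14:00, 16:00-17:00.
Omar ∩ Bashir ∩ Sofia ∩ Leo ∩ Pablo: 08:30-09:30, 10:30-13:00, 13:30-14:00, 16:00-17:00.
Omar ∩ Bashir ∩ Sofia ∩ Leo ∩ Pablo ∩ Finn: 08:30-09:30, 11:30-13:00, 13:30-14:00, 16:00-17:00.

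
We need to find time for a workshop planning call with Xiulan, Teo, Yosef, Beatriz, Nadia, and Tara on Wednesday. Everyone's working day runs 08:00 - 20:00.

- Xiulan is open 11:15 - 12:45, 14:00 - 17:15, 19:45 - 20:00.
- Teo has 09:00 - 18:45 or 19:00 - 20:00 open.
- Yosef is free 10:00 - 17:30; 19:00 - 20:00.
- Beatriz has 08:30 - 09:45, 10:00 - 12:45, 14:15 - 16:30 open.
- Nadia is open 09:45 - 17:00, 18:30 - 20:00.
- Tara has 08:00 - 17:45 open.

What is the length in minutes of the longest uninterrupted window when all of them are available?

135

Xiulan ∩ Teo: 11:15-12:45, 14:00-17:15, 19:45-20:00.
Xiulan ∩ Teo ∩ Yosef: 11:15-12:45, 14:00-17:15, 19:45-20:00.
Xiulan ∩ Teo ∩ Yosef ∩ Beatriz: 11:15-12:45, 14:15-16:30.
Xiulan ∩ Teo ∩ Yosef ∩ Beatriz ∩ Nadia: 11:15-12:45, 14:15-16:30.
Xiulan ∩ Teo ∩ Yosef ∩ Beatriz ∩ Nadia ∩ Tara: 11:15-12:45, 14:15-16:30.
The longest is 14:15-16:30 at 135 minutes.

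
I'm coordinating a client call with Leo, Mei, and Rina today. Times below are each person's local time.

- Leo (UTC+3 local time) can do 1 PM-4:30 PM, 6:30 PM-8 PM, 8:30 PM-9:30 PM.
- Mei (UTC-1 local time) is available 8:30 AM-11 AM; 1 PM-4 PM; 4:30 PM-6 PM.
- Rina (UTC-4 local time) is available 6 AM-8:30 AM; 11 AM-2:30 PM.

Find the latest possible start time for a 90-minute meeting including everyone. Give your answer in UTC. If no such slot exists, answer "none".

Leo in UTC: 10:00-13:30, 15:30-17:00, 17:30-18:30 (subtract 3h to convert from UTC+3).
Mei in UTC: 09:30-12:00, 14:00-17:00, 17:30-19:00 (add 1h to convert from UTC-1).
Rina in UTC: 10:00-12:30, 15:00-18:30 (add 4h to convert from UTC-4).
Leo ∩ Mei: 10:00-12:00, 15:30-17:00, 17:30-18:30.
Leo ∩ Mei ∩ Rina: 10:00-12:00, 15:30-17:00, 17:30-18:30.
The last common window of at least 90 minutes is 15:30-17:00; a 90-minute meeting can start as late as 15:30 and still end by 17:00.

15:30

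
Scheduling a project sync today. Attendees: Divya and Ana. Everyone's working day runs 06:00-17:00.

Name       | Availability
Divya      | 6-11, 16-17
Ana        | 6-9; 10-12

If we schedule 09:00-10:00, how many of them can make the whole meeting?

1

Divya can make the full 09:00-10:00 slot — that's 1.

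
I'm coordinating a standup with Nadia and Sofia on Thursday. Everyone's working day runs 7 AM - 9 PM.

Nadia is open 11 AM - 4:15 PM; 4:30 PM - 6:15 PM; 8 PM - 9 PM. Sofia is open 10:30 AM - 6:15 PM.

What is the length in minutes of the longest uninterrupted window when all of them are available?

315

Nadia ∩ Sofia: 11:00-16:15, 16:30-18:15.
So the common availability across everyone is 11:00-16:15, 16:30-18:15.
The longest is 11:00-16:15 at 315 minutes.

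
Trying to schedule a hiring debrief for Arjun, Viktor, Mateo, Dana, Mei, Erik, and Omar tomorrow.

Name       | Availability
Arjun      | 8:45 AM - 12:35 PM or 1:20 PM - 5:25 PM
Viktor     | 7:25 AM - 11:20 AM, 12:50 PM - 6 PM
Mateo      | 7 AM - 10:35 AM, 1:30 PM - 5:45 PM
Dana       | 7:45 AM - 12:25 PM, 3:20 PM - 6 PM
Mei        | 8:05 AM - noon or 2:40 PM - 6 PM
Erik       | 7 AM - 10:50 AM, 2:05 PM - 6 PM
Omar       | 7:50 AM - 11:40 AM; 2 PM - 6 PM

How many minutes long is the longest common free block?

Arjun ∩ Viktor: 08:45-11:20, 13:20-17:25.
Arjun ∩ Viktor ∩ Mateo: 08:45-10:35, 13:30-17:25.
Arjun ∩ Viktor ∩ Mateo ∩ Dana: 08:45-10:35, 15:20-17:25.
Arjun ∩ Viktor ∩ Mateo ∩ Dana ∩ Mei: 08:45-10:35, 15:20-17:25.
Arjun ∩ Viktor ∩ Mateo ∩ Dana ∩ Mei ∩ Erik: 08:45-10:35, 15:20-17:25.
Arjun ∩ Viktor ∩ Mateo ∩ Dana ∩ Mei ∩ Erik ∩ Omar: 08:45-10:35, 15:20-17:25.
Those are the intersection windows.
The longest is 15:20-17:25 at 125 minutes.

125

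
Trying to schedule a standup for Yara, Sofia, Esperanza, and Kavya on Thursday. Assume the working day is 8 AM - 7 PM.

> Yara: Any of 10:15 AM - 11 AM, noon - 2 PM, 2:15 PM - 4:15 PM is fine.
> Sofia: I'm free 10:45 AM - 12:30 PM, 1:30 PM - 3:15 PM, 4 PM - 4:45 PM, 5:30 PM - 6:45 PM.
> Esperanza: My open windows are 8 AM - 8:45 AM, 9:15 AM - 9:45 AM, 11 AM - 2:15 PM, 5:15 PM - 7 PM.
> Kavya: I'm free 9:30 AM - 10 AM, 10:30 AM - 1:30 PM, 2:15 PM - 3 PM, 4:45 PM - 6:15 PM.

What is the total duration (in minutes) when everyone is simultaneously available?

Yara ∩ Sofia: 10:45-11:00, 12:00-12:30, 13:30-14:00, 14:15-15:15, 16:00-16:15.
Yara ∩ Sofia ∩ Esperanza: 12:00-12:30, 13:30-14:00.
Yara ∩ Sofia ∩ Esperanza ∩ Kavya: 12:00-12:30.
That's a single block of 30 minutes.

30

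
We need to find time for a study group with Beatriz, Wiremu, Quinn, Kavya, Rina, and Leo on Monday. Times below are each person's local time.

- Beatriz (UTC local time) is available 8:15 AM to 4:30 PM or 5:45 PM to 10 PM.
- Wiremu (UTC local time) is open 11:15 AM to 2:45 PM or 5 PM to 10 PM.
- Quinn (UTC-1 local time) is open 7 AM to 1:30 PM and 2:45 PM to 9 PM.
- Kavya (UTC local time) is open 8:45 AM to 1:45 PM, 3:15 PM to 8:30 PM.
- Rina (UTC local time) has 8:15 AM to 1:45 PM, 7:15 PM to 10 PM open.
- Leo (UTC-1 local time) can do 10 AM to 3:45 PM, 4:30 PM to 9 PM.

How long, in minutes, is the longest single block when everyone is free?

150

Beatriz in UTC: 08:15-16:30, 17:45-22:00.
Wiremu in UTC: 11:15-14:45, 17:00-22:00.
Quinn in UTC: 08:00-14:30, 15:45-22:00 (add 1h to convert from UTC-1).
Kavya in UTC: 08:45-13:45, 15:15-20:30.
Rina in UTC: 08:15-13:45, 19:15-22:00.
Leo in UTC: 11:00-16:45, 17:30-22:00 (add 1h to convert from UTC-1).
Beatriz ∩ Wiremu: 11:15-14:45, 17:45-22:00.
Beatriz ∩ Wiremu ∩ Quinn: 11:15-14:30, 17:45-22:00.
Beatriz ∩ Wiremu ∩ Quinn ∩ Kavya: 11:15-13:45, 17:45-20:30.
Beatriz ∩ Wiremu ∩ Quinn ∩ Kavya ∩ Rina: 11:15-13:45, 19:15-20:30.
Beatriz ∩ Wiremu ∩ Quinn ∩ Kavya ∩ Rina ∩ Leo: 11:15-13:45, 19:15-20:30.
Those are the intersection windows.
The longest is 11:15-13:45 at 150 minutes.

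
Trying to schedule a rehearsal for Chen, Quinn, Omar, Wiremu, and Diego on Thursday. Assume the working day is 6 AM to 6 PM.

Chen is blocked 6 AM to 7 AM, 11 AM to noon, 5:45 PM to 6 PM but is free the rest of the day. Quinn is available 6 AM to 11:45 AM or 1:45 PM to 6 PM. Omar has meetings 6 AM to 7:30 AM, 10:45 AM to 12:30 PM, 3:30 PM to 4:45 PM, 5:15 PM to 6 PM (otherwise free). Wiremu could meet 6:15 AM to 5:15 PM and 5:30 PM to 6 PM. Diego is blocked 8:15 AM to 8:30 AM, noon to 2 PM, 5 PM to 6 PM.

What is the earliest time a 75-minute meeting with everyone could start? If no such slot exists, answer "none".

08:30

Chen free: 07:00-11:00, 12:00-17:45 (invert busy blocks within the working day).
Quinn free: 06:00-11:45, 13:45-18:00.
Omar free: 07:30-10:45, 12:30-15:30, 16:45-17:15 (invert busy blocks within the working day).
Wiremu free: 06:15-17:15, 17:30-18:00.
Diego free: 06:00-08:15, 08:30-12:00, 14:00-17:00 (invert busy blocks within the working day).
Chen ∩ Quinn: 07:00-11:00, 13:45-17:45.
Chen ∩ Quinn ∩ Omar: 07:30-10:45, 13:45-15:30, 16:45-17:15.
Chen ∩ Quinn ∩ Omar ∩ Wiremu: 07:30-10:45, 13:45-15:30, 16:45-17:15.
Chen ∩ Quinn ∩ Omar ∩ Wiremu ∩ Diego: 07:30-08:15, 08:30-10:45, 14:00-15:30, 16:45-17:00.
The first common window of at least 75 minutes is 08:30-10:45, so the earliest start is 08:30.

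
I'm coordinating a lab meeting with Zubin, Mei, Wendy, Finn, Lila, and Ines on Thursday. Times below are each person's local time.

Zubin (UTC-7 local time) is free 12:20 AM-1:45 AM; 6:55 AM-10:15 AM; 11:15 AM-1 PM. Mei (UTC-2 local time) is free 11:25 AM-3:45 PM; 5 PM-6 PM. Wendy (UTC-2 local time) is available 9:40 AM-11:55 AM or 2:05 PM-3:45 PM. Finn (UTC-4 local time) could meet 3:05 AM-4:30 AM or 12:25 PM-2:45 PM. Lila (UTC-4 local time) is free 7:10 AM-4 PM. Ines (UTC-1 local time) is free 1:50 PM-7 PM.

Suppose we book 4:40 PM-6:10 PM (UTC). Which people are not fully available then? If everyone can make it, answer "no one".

Mei, Wendy, Zubin

Zubin in UTC: 07:20-08:45, 13:55-17:15, 18:15-20:00 (add 7h to convert from UTC-7).
Mei in UTC: 13:25-17:45, 19:00-20:00 (add 2h to convert from UTC-2).
Wendy in UTC: 11:40-13:55, 16:05-17:45 (add 2h to convert from UTC-2).
Finn in UTC: 07:05-08:30, 16:25-18:45 (add 4h to convert from UTC-4).
Lila in UTC: 11:10-20:00 (add 4h to convert from UTC-4).
Ines in UTC: 14:50-20:00 (add 1h to convert from UTC-1).
Zubin: not fully free for 16:40-18:10. Mei: not fully free for 16:40-18:10. Wendy: not fully free for 16:40-18:10. Finn: free for 16:40-18:10. Lila: free for 16:40-18:10. Ines: free for 16:40-18:10.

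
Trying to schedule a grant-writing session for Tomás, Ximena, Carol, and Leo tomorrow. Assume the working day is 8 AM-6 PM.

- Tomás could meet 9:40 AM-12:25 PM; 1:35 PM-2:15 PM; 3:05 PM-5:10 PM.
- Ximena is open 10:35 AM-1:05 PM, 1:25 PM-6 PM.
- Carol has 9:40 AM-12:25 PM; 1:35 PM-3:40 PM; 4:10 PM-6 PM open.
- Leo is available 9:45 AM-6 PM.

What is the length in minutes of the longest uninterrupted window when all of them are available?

Tomás ∩ Ximena: 10:35-12:25, 13:35-14:15, 15:05-17:10.
Tomás ∩ Ximena ∩ Carol: 10:35-12:25, 13:35-14:15, 15:05-15:40, 16:10-17:10.
Tomás ∩ Ximena ∩ Carol ∩ Leo: 10:35-12:25, 13:35-14:15, 15:05-15:40, 16:10-17:10.
The longest is 10:35-12:25 at 110 minutes.

110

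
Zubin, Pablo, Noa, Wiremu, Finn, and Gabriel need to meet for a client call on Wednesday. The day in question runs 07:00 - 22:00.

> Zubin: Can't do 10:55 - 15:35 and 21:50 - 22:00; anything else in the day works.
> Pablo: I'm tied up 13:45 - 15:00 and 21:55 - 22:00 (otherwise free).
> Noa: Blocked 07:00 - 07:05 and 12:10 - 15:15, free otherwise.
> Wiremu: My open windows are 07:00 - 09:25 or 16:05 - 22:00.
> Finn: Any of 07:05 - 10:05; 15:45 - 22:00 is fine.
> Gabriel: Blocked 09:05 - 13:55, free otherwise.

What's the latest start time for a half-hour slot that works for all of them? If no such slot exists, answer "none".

Zubin free: 07:00-10:55, 15:35-21:50 (invert busy blocks within the working day).
Pablo free: 07:00-13:45, 15:00-21:55 (invert busy blocks within the working day).
Noa free: 07:05-12:10, 15:15-22:00 (invert busy blocks within the working day).
Wiremu free: 07:00-09:25, 16:05-22:00.
Finn free: 07:05-10:05, 15:45-22:00.
Gabriel free: 07:00-09:05, 13:55-22:00 (invert busy blocks within the working day).
Zubin ∩ Pablo: 07:00-10:55, 15:35-21:50.
Zubin ∩ Pablo ∩ Noa: 07:05-10:55, 15:35-21:50.
Zubin ∩ Pablo ∩ Noa ∩ Wiremu: 07:05-09:25, 16:05-21:50.
Zubin ∩ Pablo ∩ Noa ∩ Wiremu ∩ Finn: 07:05-09:25, 16:05-21:50.
Zubin ∩ Pablo ∩ Noa ∩ Wiremu ∩ Finn ∩ Gabriel: 07:05-09:05, 16:05-21:50.
So the common availability across everyone is 07:05-09:05, 16:05-21:50.
The last common window of at least 30 minutes is 16:05-21:50; a 30-minute meeting can start as late as 21:20 and still end by 21:50.

21:20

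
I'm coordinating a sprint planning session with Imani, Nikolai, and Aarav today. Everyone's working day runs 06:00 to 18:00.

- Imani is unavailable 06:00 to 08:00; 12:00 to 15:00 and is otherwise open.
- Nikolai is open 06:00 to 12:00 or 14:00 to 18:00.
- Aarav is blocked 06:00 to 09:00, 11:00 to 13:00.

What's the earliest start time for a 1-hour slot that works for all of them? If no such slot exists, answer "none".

Imani free: 08:00-12:00, 15:00-18:00 (invert busy blocks within the working day).
Nikolai free: 06:00-12:00, 14:00-18:00.
Aarav free: 09:00-11:00, 13:00-18:00 (invert busy blocks within the working day).
Imani ∩ Nikolai: 08:00-12:00, 15:00-18:00.
Imani ∩ Nikolai ∩ Aarav: 09:00-11:00, 15:00-18:00.
The first common window of at least 60 minutes is 09:00-11:00, so the earliest start is 09:00.

09:00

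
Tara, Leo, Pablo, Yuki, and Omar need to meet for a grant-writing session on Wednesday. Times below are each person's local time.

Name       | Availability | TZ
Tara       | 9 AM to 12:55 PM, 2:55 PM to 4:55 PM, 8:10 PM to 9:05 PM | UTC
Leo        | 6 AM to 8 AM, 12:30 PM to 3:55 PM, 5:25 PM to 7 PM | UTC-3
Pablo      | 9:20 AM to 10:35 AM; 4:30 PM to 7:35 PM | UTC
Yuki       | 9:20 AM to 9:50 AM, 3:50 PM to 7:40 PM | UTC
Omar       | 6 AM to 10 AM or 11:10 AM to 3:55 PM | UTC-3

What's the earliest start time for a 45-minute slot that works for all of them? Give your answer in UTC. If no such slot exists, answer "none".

none

Tara in UTC: 09:00-12:55, 14:55-16:55, 20:10-21:05.
Leo in UTC: 09:00-11:00, 15:30-18:55, 20:25-22:00 (add 3h to convert from UTC-3).
Pablo in UTC: 09:20-10:35, 16:30-19:35.
Yuki in UTC: 09:20-09:50, 15:50-19:40.
Omar in UTC: 09:00-13:00, 14:10-18:55 (add 3h to convert from UTC-3).
Tara ∩ Leo: 09:00-11:00, 15:30-16:55, 20:25-21:05.
Tara ∩ Leo ∩ Pablo: 09:20-10:35, 16:30-16:55.
Tara ∩ Leo ∩ Pablo ∩ Yuki: 09:20-09:50, 16:30-16:55.
Tara ∩ Leo ∩ Pablo ∩ Yuki ∩ Omar: 09:20-09:50, 16:30-16:55.
No common window is at least 45 minutes long.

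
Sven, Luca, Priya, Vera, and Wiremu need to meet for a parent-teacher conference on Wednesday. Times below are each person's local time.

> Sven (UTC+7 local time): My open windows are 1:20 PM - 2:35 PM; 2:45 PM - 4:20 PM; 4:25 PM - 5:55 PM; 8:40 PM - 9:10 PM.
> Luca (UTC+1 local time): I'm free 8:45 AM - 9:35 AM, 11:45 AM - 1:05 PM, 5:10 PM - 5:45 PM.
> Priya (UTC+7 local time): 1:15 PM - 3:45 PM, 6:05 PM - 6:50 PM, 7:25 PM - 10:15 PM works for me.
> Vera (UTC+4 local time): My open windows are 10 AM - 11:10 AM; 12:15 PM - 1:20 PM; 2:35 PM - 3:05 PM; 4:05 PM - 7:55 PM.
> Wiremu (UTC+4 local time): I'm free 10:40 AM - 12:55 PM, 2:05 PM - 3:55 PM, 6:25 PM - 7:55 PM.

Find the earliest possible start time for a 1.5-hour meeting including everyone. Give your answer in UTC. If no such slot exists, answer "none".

none

Sven in UTC: 06:20-07:35, 07:45-09:20, 09:25-10:55, 13:40-14:10 (subtract 7h to convert from UTC+7).
Luca in UTC: 07:45-08:35, 10:45-12:05, 16:10-16:45 (subtract 1h to convert from UTC+1).
Priya in UTC: 06:15-08:45, 11:05-11:50, 12:25-15:15 (subtract 7h to convert from UTC+7).
Vera in UTC: 06:00-07:10, 08:15-09:20, 10:35-11:05, 12:05-15:55 (subtract 4h to convert from UTC+4).
Wiremu in UTC: 06:40-08:55, 10:05-11:55, 14:25-15:55 (subtract 4h to convert from UTC+4).
Sven ∩ Luca: 07:45-08:35, 10:45-10:55.
Sven ∩ Luca ∩ Priya: 07:45-08:35.
Sven ∩ Luca ∩ Priya ∩ Vera: 08:15-08:35.
Sven ∩ Luca ∩ Priya ∩ Vera ∩ Wiremu: 08:15-08:35.
No common window is at least 90 minutes long.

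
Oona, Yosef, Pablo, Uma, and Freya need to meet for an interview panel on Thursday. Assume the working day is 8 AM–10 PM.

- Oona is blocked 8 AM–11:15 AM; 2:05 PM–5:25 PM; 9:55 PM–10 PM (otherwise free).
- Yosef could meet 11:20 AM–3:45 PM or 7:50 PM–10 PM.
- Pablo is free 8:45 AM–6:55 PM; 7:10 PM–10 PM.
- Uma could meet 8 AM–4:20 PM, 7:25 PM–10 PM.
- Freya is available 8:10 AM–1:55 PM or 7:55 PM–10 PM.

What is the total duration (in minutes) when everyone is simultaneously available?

Oona free: 11:15-14:05, 17:25-21:55 (invert busy blocks within the working day).
Yosef free: 11:20-15:45, 19:50-22:00.
Pablo free: 08:45-18:55, 19:10-22:00.
Uma free: 08:00-16:20, 19:25-22:00.
Freya free: 08:10-13:55, 19:55-22:00.
Oona ∩ Yosef: 11:20-14:05, 19:50-21:55.
Oona ∩ Yosef ∩ Pablo: 11:20-14:05, 19:50-21:55.
Oona ∩ Yosef ∩ Pablo ∩ Uma: 11:20-14:05, 19:50-21:55.
Oona ∩ Yosef ∩ Pablo ∩ Uma ∩ Freya: 11:20-13:55, 19:55-21:55.
Summing the common windows: 155 + 120 = 275 minutes.

275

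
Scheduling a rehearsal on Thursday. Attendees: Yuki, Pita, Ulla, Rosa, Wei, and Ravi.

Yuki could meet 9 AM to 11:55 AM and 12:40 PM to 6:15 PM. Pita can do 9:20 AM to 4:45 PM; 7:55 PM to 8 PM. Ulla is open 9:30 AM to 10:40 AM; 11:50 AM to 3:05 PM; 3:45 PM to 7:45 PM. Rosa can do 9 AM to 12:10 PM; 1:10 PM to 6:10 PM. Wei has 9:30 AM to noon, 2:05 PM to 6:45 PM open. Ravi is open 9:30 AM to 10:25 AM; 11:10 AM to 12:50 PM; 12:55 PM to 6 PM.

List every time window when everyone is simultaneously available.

Yuki ∩ Pita: 09:20-11:55, 12:40-16:45.
Yuki ∩ Pita ∩ Ulla: 09:30-10:40, 11:50-11:55, 12:40-15:05, 15:45-16:45.
Yuki ∩ Pita ∩ Ulla ∩ Rosa: 09:30-10:40, 11:50-11:55, 13:10-15:05, 15:45-16:45.
Yuki ∩ Pita ∩ Ulla ∩ Rosa ∩ Wei: 09:30-10:40, 11:50-11:55, 14:05-15:05, 15:45-16:45.
Yuki ∩ Pita ∩ Ulla ∩ Rosa ∩ Wei ∩ Ravi: 09:30-10:25, 11:50-11:55, 14:05-15:05, 15:45-16:45.

09:30-10:25, 11:50-11:55, 14:05-15:05, 15:45-16:45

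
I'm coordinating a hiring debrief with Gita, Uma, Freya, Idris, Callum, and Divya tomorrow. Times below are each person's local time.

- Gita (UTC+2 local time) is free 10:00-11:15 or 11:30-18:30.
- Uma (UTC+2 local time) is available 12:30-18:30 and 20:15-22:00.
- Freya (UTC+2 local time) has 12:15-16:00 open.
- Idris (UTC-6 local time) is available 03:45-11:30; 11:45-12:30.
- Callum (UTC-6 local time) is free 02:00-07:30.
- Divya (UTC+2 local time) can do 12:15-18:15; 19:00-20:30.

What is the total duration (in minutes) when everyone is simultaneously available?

180

Gita in UTC: 08:00-09:15, 09:30-16:30 (subtract 2h to convert from UTC+2).
Uma in UTC: 10:30-16:30, 18:15-20:00 (subtract 2h to convert from UTC+2).
Freya in UTC: 10:15-14:00 (subtract 2h to convert from UTC+2).
Idris in UTC: 09:45-17:30, 17:45-18:30 (add 6h to convert from UTC-6).
Callum in UTC: 08:00-13:30 (add 6h to convert from UTC-6).
Divya in UTC: 10:15-16:15, 17:00-18:30 (subtract 2h to convert from UTC+2).
Gita ∩ Uma: 10:30-16:30.
Gita ∩ Uma ∩ Freya: 10:30-14:00.
Gita ∩ Uma ∩ Freya ∩ Idris: 10:30-14:00.
Gita ∩ Uma ∩ Freya ∩ Idris ∩ Callum: 10:30-13:30.
Gita ∩ Uma ∩ Freya ∩ Idris ∩ Callum ∩ Divya: 10:30-13:30.
That's a single block of 180 minutes.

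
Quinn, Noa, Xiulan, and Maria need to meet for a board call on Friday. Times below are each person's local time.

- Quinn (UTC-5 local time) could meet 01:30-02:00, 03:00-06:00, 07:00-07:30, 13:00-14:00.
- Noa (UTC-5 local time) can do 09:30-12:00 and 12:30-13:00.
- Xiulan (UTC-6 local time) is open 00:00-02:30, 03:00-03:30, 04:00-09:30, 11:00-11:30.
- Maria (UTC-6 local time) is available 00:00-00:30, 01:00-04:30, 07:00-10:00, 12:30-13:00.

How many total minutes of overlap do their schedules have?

Quinn in UTC: 06:30-07:00, 08:00-11:00, 12:00-12:30, 18:00-19:00 (add 5h to convert from UTC-5).
Noa in UTC: 14:30-17:00, 17:30-18:00 (add 5h to convert from UTC-5).
Xiulan in UTC: 06:00-08:30, 09:00-09:30, 10:00-15:30, 17:00-17:30 (add 6h to convert from UTC-6).
Maria in UTC: 06:00-06:30, 07:00-10:30, 13:00-16:00, 18:30-19:00 (add 6h to convert from UTC-6).
Quinn ∩ Noa: ∅.
Quinn ∩ Noa ∩ Xiulan: ∅.
Quinn ∩ Noa ∩ Xiulan ∩ Maria: ∅.
There is no time when everyone is free.
There is no common window, so the total is 0 minutes.

0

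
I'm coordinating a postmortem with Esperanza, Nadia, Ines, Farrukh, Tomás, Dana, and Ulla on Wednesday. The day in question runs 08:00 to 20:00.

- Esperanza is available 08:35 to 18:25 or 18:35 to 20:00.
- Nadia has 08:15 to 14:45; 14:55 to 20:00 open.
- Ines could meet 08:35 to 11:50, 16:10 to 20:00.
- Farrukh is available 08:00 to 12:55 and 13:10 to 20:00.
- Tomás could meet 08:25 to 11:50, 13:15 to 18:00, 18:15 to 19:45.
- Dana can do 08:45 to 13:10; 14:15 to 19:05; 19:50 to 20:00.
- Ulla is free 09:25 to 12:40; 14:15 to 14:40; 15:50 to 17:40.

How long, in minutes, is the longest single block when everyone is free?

Esperanza ∩ Nadia: 08:35-14:45, 14:55-18:25, 18:35-20:00.
Esperanza ∩ Nadia ∩ Ines: 08:35-11:50, 16:10-18:25, 18:35-20:00.
Esperanza ∩ Nadia ∩ Ines ∩ Farrukh: 08:35-11:50, 16:10-18:25, 18:35-20:00.
Esperanza ∩ Nadia ∩ Ines ∩ Farrukh ∩ Tomás: 08:35-11:50, 16:10-18:00, 18:15-18:25, 18:35-19:45.
Esperanza ∩ Nadia ∩ Ines ∩ Farrukh ∩ Tomás ∩ Dana: 08:45-11:50, 16:10-18:00, 18:15-18:25, 18:35-19:05.
Esperanza ∩ Nadia ∩ Ines ∩ Farrukh ∩ Tomás ∩ Dana ∩ Ulla: 09:25-11:50, 16:10-17:40.
So the common availability across everyone is 09:25-11:50, 16:10-17:40.
The longest is 09:25-11:50 at 145 minutes.

145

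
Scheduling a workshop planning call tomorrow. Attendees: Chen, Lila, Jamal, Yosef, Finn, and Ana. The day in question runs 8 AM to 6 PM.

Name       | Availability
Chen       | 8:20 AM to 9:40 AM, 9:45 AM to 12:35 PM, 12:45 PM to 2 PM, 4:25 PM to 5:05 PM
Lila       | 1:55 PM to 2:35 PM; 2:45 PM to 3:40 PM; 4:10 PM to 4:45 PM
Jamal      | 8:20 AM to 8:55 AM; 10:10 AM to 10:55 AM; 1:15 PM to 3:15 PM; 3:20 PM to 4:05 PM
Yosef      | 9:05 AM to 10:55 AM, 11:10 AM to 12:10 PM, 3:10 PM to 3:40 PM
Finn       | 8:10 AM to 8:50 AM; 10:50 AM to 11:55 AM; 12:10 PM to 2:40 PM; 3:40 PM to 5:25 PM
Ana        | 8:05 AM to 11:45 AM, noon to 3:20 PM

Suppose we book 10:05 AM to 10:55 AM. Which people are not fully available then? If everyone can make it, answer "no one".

Chen: free for 10:05-10:55. Lila: not fully free for 10:05-10:55. Jamal: not fully free for 10:05-10:55. Yosef: free for 10:05-10:55. Finn: not fully free for 10:05-10:55. Ana: free for 10:05-10:55.

Finn, Jamal, Lila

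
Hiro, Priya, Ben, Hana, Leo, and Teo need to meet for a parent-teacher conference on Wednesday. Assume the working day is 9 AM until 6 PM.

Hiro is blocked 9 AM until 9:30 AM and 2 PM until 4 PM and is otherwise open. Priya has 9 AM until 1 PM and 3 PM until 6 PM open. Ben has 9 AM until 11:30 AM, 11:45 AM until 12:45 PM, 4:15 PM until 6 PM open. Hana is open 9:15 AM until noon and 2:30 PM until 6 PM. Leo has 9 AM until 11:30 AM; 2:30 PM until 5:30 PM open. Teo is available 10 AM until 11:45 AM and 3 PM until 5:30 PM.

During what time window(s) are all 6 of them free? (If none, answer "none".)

10:00-11:30, 16:15-17:30

Hiro free: 09:30-14:00, 16:00-18:00 (invert busy blocks within the working day).
Priya free: 09:00-13:00, 15:00-18:00.
Ben free: 09:00-11:30, 11:45-12:45, 16:15-18:00.
Hana free: 09:15-12:00, 14:30-18:00.
Leo free: 09:00-11:30, 14:30-17:30.
Teo free: 10:00-11:45, 15:00-17:30.
Hiro ∩ Priya: 09:30-13:00, 16:00-18:00.
Hiro ∩ Priya ∩ Ben: 09:30-11:30, 11:45-12:45, 16:15-18:00.
Hiro ∩ Priya ∩ Ben ∩ Hana: 09:30-11:30, 11:45-12:00, 16:15-18:00.
Hiro ∩ Priya ∩ Ben ∩ Hana ∩ Leo: 09:30-11:30, 16:15-17:30.
Hiro ∩ Priya ∩ Ben ∩ Hana ∩ Leo ∩ Teo: 10:00-11:30, 16:15-17:30.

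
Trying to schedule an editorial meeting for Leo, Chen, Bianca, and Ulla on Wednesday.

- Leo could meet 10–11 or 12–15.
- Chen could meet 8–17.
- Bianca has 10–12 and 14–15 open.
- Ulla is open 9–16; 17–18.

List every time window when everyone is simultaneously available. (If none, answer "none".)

Leo ∩ Chen: 10:00-11:00, 12:00-15:00.
Leo ∩ Chen ∩ Bianca: 10:00-11:00, 14:00-15:00.
Leo ∩ Chen ∩ Bianca ∩ Ulla: 10:00-11:00, 14:00-15:00.

10:00-11:00, 14:00-15:00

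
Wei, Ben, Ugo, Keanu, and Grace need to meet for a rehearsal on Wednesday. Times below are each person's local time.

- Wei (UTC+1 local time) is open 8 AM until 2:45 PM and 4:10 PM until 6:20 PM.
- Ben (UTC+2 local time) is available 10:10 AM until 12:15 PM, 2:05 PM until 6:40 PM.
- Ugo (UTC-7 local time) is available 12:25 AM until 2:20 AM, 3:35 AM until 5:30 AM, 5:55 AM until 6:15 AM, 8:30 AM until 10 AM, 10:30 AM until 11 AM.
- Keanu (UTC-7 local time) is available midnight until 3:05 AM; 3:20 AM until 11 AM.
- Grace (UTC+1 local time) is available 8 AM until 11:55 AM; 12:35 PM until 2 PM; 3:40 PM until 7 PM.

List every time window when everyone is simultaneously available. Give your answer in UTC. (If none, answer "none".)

Wei in UTC: 07:00-13:45, 15:10-17:20 (subtract 1h to convert from UTC+1).
Ben in UTC: 08:10-10:15, 12:05-16:40 (subtract 2h to convert from UTC+2).
Ugo in UTC: 07:25-09:20, 10:35-12:30, 12:55-13:15, 15:30-17:00, 17:30-18:00 (add 7h to convert from UTC-7).
Keanu in UTC: 07:00-10:05, 10:20-18:00 (add 7h to convert from UTC-7).
Grace in UTC: 07:00-10:55, 11:35-13:00, 14:40-18:00 (subtract 1h to convert from UTC+1).
Wei ∩ Ben: 08:10-10:15, 12:05-13:45, 15:10-16:40.
Wei ∩ Ben ∩ Ugo: 08:10-09:20, 12:05-12:30, 12:55-13:15, 15:30-16:40.
Wei ∩ Ben ∩ Ugo ∩ Keanu: 08:10-09:20, 12:05-12:30, 12:55-13:15, 15:30-16:40.
Wei ∩ Ben ∩ Ugo ∩ Keanu ∩ Grace: 08:10-09:20, 12:05-12:30, 12:55-13:00, 15:30-16:40.

08:10-09:20, 12:05-12:30, 12:55-13:00, 15:30-16:40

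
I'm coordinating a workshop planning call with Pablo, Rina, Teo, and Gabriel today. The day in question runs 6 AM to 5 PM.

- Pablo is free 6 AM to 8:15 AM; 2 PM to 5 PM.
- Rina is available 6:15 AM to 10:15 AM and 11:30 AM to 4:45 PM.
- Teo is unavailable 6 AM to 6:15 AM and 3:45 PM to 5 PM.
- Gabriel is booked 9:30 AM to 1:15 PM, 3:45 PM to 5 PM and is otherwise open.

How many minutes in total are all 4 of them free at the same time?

225

Pablo free: 06:00-08:15, 14:00-17:00.
Rina free: 06:15-10:15, 11:30-16:45.
Teo free: 06:15-15:45 (invert busy blocks within the working day).
Gabriel free: 06:00-09:30, 13:15-15:45 (invert busy blocks within the working day).
Pablo ∩ Rina: 06:15-08:15, 14:00-16:45.
Pablo ∩ Rina ∩ Teo: 06:15-08:15, 14:00-15:45.
Pablo ∩ Rina ∩ Teo ∩ Gabriel: 06:15-08:15, 14:00-15:45.
So the common availability across everyone is 06:15-08:15, 14:00-15:45.
Summing the common windows: 120 + 105 = 225 minutes.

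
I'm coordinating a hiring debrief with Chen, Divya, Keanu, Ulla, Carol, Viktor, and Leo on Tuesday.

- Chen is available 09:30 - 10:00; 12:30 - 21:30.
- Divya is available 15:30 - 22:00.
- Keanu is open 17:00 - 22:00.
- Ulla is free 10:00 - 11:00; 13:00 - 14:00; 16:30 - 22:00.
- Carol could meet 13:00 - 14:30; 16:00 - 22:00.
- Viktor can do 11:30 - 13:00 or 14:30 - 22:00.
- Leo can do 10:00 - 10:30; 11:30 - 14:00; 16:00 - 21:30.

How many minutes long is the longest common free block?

270

Chen ∩ Divya: 15:30-21:30.
Chen ∩ Divya ∩ Keanu: 17:00-21:30.
Chen ∩ Divya ∩ Keanu ∩ Ulla: 17:00-21:30.
Chen ∩ Divya ∩ Keanu ∩ Ulla ∩ Carol: 17:00-21:30.
Chen ∩ Divya ∩ Keanu ∩ Ulla ∩ Carol ∩ Viktor: 17:00-21:30.
Chen ∩ Divya ∩ Keanu ∩ Ulla ∩ Carol ∩ Viktor ∩ Leo: 17:00-21:30.
The longest is 17:00-21:30 at 270 minutes.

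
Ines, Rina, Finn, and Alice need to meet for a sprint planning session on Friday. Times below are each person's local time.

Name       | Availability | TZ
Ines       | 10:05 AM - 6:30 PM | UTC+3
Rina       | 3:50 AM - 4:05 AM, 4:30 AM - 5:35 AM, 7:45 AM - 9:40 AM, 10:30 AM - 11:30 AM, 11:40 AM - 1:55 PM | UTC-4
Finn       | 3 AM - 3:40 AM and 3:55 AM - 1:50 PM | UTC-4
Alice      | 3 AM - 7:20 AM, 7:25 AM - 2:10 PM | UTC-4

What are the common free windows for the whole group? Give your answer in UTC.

07:55-08:05, 08:30-09:35, 11:45-13:40, 14:30-15:30

Ines in UTC: 07:05-15:30 (subtract 3h to convert from UTC+3).
Rina in UTC: 07:50-08:05, 08:30-09:35, 11:45-13:40, 14:30-15:30, 15:40-17:55 (add 4h to convert from UTC-4).
Finn in UTC: 07:00-07:40, 07:55-17:50 (add 4h to convert from UTC-4).
Alice in UTC: 07:00-11:20, 11:25-18:10 (add 4h to convert from UTC-4).
Ines ∩ Rina: 07:50-08:05, 08:30-09:35, 11:45-13:40, 14:30-15:30.
Ines ∩ Rina ∩ Finn: 07:55-08:05, 08:30-09:35, 11:45-13:40, 14:30-15:30.
Ines ∩ Rina ∩ Finn ∩ Alice: 07:55-08:05, 08:30-09:35, 11:45-13:40, 14:30-15:30.
So the common availability across everyone is 07:55-08:05, 08:30-09:35, 11:45-13:40, 14:30-15:30.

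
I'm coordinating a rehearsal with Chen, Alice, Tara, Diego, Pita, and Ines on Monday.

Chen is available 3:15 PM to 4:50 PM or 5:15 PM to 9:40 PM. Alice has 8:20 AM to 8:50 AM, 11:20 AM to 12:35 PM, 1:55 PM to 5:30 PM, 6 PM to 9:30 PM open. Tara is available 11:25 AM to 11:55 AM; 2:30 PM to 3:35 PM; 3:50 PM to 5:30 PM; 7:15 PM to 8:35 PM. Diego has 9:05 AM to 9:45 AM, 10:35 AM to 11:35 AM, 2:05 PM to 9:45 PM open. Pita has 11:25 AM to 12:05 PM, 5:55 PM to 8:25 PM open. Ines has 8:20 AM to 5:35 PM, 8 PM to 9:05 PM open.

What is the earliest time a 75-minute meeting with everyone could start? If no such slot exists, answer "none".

none

Chen ∩ Alice: 15:15-16:50, 17:15-17:30, 18:00-21:30.
Chen ∩ Alice ∩ Tara: 15:15-15:35, 15:50-16:50, 17:15-17:30, 19:15-20:35.
Chen ∩ Alice ∩ Tara ∩ Diego: 15:15-15:35, 15:50-16:50, 17:15-17:30, 19:15-20:35.
Chen ∩ Alice ∩ Tara ∩ Diego ∩ Pita: 19:15-20:25.
Chen ∩ Alice ∩ Tara ∩ Diego ∩ Pita ∩ Ines: 20:00-20:25.
No common window is at least 75 minutes long.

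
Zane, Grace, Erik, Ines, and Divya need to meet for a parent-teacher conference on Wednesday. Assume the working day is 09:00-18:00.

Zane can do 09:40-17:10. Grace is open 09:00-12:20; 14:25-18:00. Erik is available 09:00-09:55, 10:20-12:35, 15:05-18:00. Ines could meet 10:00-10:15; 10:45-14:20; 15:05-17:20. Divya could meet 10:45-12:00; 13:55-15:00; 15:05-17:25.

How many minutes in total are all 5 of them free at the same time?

Zane ∩ Grace: 09:40-12:20, 14:25-17:10.
Zane ∩ Grace ∩ Erik: 09:40-09:55, 10:20-12:20, 15:05-17:10.
Zane ∩ Grace ∩ Erik ∩ Ines: 10:45-12:20, 15:05-17:10.
Zane ∩ Grace ∩ Erik ∩ Ines ∩ Divya: 10:45-12:00, 15:05-17:10.
Summing the common windows: 75 + 125 = 200 minutes.

200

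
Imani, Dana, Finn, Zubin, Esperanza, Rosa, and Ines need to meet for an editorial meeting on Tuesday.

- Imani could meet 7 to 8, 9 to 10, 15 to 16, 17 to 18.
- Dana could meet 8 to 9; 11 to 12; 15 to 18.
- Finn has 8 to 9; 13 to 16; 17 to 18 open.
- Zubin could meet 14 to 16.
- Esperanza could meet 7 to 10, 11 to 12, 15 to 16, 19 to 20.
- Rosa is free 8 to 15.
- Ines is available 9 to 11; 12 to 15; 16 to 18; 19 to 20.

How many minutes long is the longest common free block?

0

Imani ∩ Dana: 15:00-16:00, 17:00-18:00.
Imani ∩ Dana ∩ Finn: 15:00-16:00, 17:00-18:00.
Imani ∩ Dana ∩ Finn ∩ Zubin: 15:00-16:00.
Imani ∩ Dana ∩ Finn ∩ Zubin ∩ Esperanza: 15:00-16:00.
Imani ∩ Dana ∩ Finn ∩ Zubin ∩ Esperanza ∩ Rosa: ∅.
Imani ∩ Dana ∩ Finn ∩ Zubin ∩ Esperanza ∩ Rosa ∩ Ines: ∅.
There is no time when everyone is free.
No common window exists, so the longest block is 0 minutes.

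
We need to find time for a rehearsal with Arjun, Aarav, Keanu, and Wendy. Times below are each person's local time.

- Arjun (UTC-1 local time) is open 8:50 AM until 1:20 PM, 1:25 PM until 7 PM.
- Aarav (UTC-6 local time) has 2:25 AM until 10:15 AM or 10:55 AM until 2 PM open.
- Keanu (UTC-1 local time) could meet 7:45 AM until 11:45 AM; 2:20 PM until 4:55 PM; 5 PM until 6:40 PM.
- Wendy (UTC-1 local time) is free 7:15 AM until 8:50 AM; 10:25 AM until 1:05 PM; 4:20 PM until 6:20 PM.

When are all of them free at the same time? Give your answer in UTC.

11:25-12:45, 17:20-17:55, 18:00-19:20

Arjun in UTC: 09:50-14:20, 14:25-20:00 (add 1h to convert from UTC-1).
Aarav in UTC: 08:25-16:15, 16:55-20:00 (add 6h to convert from UTC-6).
Keanu in UTC: 08:45-12:45, 15:20-17:55, 18:00-19:40 (add 1h to convert from UTC-1).
Wendy in UTC: 08:15-09:50, 11:25-14:05, 17:20-19:20 (add 1h to convert from UTC-1).
Arjun ∩ Aarav: 09:50-14:20, 14:25-16:15, 16:55-20:00.
Arjun ∩ Aarav ∩ Keanu: 09:50-12:45, 15:20-16:15, 16:55-17:55, 18:00-19:40.
Arjun ∩ Aarav ∩ Keanu ∩ Wendy: 11:25-12:45, 17:20-17:55, 18:00-19:20.
So the common availability across everyone is 11:25-12:45, 17:20-17:55, 18:00-19:20.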